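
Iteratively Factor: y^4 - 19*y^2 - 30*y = (y + 3)*(y^3 - 3*y^2 - 10*y) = (y - 5)*(y + 3)*(y^2 + 2*y) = (y - 5)*(y + 2)*(y + 3)*(y)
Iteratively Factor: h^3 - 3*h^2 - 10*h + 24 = (h - 2)*(h^2 - h - 12) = (h - 2)*(h + 3)*(h - 4)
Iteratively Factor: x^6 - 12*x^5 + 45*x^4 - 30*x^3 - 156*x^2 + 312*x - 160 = (x - 5)*(x^5 - 7*x^4 + 10*x^3 + 20*x^2 - 56*x + 32) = (x - 5)*(x + 2)*(x^4 - 9*x^3 + 28*x^2 - 36*x + 16) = (x - 5)*(x - 2)*(x + 2)*(x^3 - 7*x^2 + 14*x - 8) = (x - 5)*(x - 2)^2*(x + 2)*(x^2 - 5*x + 4) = (x - 5)*(x - 4)*(x - 2)^2*(x + 2)*(x - 1)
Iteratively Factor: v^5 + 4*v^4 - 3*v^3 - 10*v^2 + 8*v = (v + 2)*(v^4 + 2*v^3 - 7*v^2 + 4*v) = (v - 1)*(v + 2)*(v^3 + 3*v^2 - 4*v) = v*(v - 1)*(v + 2)*(v^2 + 3*v - 4) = v*(v - 1)^2*(v + 2)*(v + 4)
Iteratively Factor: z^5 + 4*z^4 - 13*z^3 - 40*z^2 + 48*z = (z + 4)*(z^4 - 13*z^2 + 12*z) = (z - 3)*(z + 4)*(z^3 + 3*z^2 - 4*z) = (z - 3)*(z + 4)^2*(z^2 - z) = z*(z - 3)*(z + 4)^2*(z - 1)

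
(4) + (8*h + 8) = 8*h + 12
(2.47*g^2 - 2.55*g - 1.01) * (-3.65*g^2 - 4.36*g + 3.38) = -9.0155*g^4 - 1.4617*g^3 + 23.1531*g^2 - 4.2154*g - 3.4138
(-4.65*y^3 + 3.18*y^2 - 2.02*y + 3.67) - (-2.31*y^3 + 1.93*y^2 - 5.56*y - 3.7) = -2.34*y^3 + 1.25*y^2 + 3.54*y + 7.37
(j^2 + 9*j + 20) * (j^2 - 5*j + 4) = j^4 + 4*j^3 - 21*j^2 - 64*j + 80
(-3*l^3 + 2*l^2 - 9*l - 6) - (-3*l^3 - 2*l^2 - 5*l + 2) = 4*l^2 - 4*l - 8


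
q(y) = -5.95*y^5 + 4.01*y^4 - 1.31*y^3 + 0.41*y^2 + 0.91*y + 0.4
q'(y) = -29.75*y^4 + 16.04*y^3 - 3.93*y^2 + 0.82*y + 0.91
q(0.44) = 0.82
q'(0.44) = 0.76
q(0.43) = 0.81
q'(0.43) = 0.79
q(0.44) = 0.82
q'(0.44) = 0.76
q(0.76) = 0.58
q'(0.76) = -3.62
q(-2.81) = 1322.60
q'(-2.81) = -2243.19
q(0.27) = 0.66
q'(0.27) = 1.00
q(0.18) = 0.57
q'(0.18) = 0.99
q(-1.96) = 241.34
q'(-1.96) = -575.62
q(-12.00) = 1566013.96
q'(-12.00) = -645187.97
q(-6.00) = 51756.82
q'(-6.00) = -42166.13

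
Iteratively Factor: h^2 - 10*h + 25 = (h - 5)*(h - 5)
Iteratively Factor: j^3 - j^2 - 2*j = (j - 2)*(j^2 + j) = (j - 2)*(j + 1)*(j)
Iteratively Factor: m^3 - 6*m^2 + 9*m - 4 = (m - 4)*(m^2 - 2*m + 1) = (m - 4)*(m - 1)*(m - 1)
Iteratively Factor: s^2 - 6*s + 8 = (s - 4)*(s - 2)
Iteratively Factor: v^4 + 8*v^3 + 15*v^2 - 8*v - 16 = (v - 1)*(v^3 + 9*v^2 + 24*v + 16) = (v - 1)*(v + 4)*(v^2 + 5*v + 4) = (v - 1)*(v + 1)*(v + 4)*(v + 4)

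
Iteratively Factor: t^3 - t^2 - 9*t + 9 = (t - 3)*(t^2 + 2*t - 3) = (t - 3)*(t + 3)*(t - 1)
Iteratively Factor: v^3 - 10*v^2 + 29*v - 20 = (v - 4)*(v^2 - 6*v + 5) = (v - 5)*(v - 4)*(v - 1)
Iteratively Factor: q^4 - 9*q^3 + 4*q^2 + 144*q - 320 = (q + 4)*(q^3 - 13*q^2 + 56*q - 80) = (q - 4)*(q + 4)*(q^2 - 9*q + 20) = (q - 5)*(q - 4)*(q + 4)*(q - 4)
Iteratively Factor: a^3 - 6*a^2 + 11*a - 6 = (a - 2)*(a^2 - 4*a + 3) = (a - 2)*(a - 1)*(a - 3)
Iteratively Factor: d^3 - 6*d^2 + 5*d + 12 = (d - 4)*(d^2 - 2*d - 3) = (d - 4)*(d - 3)*(d + 1)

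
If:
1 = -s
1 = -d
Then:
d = -1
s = -1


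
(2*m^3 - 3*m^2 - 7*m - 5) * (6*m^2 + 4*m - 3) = 12*m^5 - 10*m^4 - 60*m^3 - 49*m^2 + m + 15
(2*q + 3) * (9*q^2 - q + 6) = 18*q^3 + 25*q^2 + 9*q + 18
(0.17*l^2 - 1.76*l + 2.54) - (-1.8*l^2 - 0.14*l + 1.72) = 1.97*l^2 - 1.62*l + 0.82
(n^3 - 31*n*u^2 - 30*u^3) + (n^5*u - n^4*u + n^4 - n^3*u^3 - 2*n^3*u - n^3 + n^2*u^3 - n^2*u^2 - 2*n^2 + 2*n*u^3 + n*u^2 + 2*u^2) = n^5*u - n^4*u + n^4 - n^3*u^3 - 2*n^3*u + n^2*u^3 - n^2*u^2 - 2*n^2 + 2*n*u^3 - 30*n*u^2 - 30*u^3 + 2*u^2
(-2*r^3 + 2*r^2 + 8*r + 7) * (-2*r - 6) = 4*r^4 + 8*r^3 - 28*r^2 - 62*r - 42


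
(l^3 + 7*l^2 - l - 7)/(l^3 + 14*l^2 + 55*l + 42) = (l - 1)/(l + 6)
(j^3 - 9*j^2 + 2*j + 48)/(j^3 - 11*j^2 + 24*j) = (j + 2)/j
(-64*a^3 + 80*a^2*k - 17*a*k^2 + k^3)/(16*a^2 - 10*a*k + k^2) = (-8*a^2 + 9*a*k - k^2)/(2*a - k)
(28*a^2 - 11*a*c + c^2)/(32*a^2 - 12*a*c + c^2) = (7*a - c)/(8*a - c)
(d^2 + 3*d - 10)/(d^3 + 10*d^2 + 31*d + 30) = (d - 2)/(d^2 + 5*d + 6)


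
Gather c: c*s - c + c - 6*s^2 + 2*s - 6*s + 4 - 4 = c*s - 6*s^2 - 4*s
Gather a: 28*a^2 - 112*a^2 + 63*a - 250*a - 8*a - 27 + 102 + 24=-84*a^2 - 195*a + 99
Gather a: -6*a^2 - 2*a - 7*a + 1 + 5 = -6*a^2 - 9*a + 6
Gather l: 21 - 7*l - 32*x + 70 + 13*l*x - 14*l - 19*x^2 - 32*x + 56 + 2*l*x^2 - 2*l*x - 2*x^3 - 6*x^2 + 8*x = l*(2*x^2 + 11*x - 21) - 2*x^3 - 25*x^2 - 56*x + 147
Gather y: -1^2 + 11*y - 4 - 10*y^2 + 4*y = -10*y^2 + 15*y - 5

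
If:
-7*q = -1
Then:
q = 1/7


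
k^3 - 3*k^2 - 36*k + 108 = (k - 6)*(k - 3)*(k + 6)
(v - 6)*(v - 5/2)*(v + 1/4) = v^3 - 33*v^2/4 + 103*v/8 + 15/4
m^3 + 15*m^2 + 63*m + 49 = (m + 1)*(m + 7)^2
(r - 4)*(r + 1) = r^2 - 3*r - 4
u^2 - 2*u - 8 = (u - 4)*(u + 2)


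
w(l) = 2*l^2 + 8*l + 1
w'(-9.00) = -28.00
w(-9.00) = 91.00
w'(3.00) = 20.00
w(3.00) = 43.00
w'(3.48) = 21.92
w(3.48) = 53.06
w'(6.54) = 34.16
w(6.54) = 138.86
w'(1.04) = 12.16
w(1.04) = 11.48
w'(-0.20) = 7.20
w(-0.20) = -0.52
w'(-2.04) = -0.16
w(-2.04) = -7.00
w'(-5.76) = -15.04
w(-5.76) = 21.28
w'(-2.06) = -0.24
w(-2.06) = -6.99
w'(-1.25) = 3.00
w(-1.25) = -5.88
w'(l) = 4*l + 8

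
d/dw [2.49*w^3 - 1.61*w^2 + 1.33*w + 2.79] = 7.47*w^2 - 3.22*w + 1.33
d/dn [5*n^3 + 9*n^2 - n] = 15*n^2 + 18*n - 1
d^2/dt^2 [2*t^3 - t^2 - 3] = 12*t - 2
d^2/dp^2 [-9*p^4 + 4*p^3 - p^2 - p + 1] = -108*p^2 + 24*p - 2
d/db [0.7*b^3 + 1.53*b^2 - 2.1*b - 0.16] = 2.1*b^2 + 3.06*b - 2.1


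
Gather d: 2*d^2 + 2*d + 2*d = 2*d^2 + 4*d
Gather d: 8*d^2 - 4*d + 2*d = 8*d^2 - 2*d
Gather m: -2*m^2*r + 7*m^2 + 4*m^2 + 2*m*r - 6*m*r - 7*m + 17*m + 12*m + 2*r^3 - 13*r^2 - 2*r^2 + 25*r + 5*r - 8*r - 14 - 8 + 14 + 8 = m^2*(11 - 2*r) + m*(22 - 4*r) + 2*r^3 - 15*r^2 + 22*r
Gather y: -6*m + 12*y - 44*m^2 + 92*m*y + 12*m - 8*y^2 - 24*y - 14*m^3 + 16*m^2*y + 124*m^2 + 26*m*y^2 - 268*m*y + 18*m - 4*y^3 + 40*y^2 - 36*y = -14*m^3 + 80*m^2 + 24*m - 4*y^3 + y^2*(26*m + 32) + y*(16*m^2 - 176*m - 48)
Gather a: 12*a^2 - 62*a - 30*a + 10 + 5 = 12*a^2 - 92*a + 15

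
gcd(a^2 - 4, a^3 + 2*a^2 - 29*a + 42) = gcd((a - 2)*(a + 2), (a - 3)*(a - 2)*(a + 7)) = a - 2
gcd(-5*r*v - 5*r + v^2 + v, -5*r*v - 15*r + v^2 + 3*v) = 5*r - v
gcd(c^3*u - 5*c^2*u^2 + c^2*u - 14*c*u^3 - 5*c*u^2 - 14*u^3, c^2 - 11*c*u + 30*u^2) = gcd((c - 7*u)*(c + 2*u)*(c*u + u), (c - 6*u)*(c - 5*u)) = 1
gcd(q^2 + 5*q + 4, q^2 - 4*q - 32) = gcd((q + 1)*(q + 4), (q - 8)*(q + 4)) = q + 4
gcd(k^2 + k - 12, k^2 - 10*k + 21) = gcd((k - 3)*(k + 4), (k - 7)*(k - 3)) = k - 3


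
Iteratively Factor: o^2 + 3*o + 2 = (o + 1)*(o + 2)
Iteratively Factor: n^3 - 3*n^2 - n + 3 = (n + 1)*(n^2 - 4*n + 3) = (n - 1)*(n + 1)*(n - 3)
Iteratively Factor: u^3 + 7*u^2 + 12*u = (u + 3)*(u^2 + 4*u) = u*(u + 3)*(u + 4)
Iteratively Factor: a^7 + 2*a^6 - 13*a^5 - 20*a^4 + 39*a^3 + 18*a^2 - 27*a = (a + 3)*(a^6 - a^5 - 10*a^4 + 10*a^3 + 9*a^2 - 9*a) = a*(a + 3)*(a^5 - a^4 - 10*a^3 + 10*a^2 + 9*a - 9) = a*(a + 3)^2*(a^4 - 4*a^3 + 2*a^2 + 4*a - 3) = a*(a - 3)*(a + 3)^2*(a^3 - a^2 - a + 1) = a*(a - 3)*(a + 1)*(a + 3)^2*(a^2 - 2*a + 1) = a*(a - 3)*(a - 1)*(a + 1)*(a + 3)^2*(a - 1)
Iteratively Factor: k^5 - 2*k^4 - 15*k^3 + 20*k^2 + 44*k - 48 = (k - 2)*(k^4 - 15*k^2 - 10*k + 24) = (k - 4)*(k - 2)*(k^3 + 4*k^2 + k - 6) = (k - 4)*(k - 2)*(k + 2)*(k^2 + 2*k - 3) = (k - 4)*(k - 2)*(k + 2)*(k + 3)*(k - 1)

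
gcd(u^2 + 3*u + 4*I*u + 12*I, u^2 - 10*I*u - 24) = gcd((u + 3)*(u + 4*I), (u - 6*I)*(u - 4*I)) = 1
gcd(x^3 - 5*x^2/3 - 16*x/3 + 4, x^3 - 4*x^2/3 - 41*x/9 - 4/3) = x - 3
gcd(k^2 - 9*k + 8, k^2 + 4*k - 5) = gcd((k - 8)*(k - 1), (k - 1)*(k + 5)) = k - 1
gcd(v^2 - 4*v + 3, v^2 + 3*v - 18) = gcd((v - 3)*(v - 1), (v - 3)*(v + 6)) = v - 3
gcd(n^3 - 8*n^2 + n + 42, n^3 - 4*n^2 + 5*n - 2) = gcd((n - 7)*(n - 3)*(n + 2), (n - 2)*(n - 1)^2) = 1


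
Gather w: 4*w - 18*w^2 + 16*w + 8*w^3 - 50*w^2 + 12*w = 8*w^3 - 68*w^2 + 32*w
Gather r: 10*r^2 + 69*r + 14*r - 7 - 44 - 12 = 10*r^2 + 83*r - 63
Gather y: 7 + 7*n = 7*n + 7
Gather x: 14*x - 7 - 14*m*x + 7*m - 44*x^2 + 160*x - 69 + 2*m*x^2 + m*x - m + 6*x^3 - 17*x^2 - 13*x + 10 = 6*m + 6*x^3 + x^2*(2*m - 61) + x*(161 - 13*m) - 66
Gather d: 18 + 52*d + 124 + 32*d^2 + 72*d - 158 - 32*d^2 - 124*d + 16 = 0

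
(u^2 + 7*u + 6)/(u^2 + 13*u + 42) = (u + 1)/(u + 7)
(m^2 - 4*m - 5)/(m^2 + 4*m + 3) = (m - 5)/(m + 3)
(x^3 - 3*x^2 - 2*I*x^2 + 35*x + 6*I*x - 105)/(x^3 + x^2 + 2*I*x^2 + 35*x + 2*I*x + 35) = (x^3 - x^2*(3 + 2*I) + x*(35 + 6*I) - 105)/(x^3 + x^2*(1 + 2*I) + x*(35 + 2*I) + 35)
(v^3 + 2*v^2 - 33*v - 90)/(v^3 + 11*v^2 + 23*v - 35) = (v^2 - 3*v - 18)/(v^2 + 6*v - 7)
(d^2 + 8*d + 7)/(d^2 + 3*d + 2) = (d + 7)/(d + 2)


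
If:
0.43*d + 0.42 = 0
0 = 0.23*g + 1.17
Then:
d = -0.98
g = -5.09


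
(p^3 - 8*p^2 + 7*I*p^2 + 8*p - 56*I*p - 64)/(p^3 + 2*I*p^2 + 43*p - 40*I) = (p - 8)/(p - 5*I)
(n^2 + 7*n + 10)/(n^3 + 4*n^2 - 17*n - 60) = (n + 2)/(n^2 - n - 12)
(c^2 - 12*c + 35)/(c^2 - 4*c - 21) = (c - 5)/(c + 3)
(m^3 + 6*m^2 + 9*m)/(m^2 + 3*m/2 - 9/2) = 2*m*(m + 3)/(2*m - 3)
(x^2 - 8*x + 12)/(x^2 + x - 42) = (x - 2)/(x + 7)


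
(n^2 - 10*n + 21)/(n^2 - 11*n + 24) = (n - 7)/(n - 8)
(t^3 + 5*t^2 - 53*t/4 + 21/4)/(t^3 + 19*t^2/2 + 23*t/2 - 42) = (t - 1/2)/(t + 4)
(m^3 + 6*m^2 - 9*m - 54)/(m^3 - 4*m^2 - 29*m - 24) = (m^2 + 3*m - 18)/(m^2 - 7*m - 8)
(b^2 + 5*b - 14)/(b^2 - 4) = (b + 7)/(b + 2)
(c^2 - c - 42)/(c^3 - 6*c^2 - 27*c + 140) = (c + 6)/(c^2 + c - 20)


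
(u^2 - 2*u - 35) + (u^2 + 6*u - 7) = 2*u^2 + 4*u - 42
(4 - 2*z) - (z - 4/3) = 16/3 - 3*z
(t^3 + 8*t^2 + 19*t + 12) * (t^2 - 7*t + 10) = t^5 + t^4 - 27*t^3 - 41*t^2 + 106*t + 120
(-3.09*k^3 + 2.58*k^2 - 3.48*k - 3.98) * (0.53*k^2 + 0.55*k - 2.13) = -1.6377*k^5 - 0.3321*k^4 + 6.1563*k^3 - 9.5188*k^2 + 5.2234*k + 8.4774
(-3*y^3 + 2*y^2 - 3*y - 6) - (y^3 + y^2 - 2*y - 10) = -4*y^3 + y^2 - y + 4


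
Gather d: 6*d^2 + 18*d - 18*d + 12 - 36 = 6*d^2 - 24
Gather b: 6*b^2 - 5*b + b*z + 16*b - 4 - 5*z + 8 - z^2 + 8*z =6*b^2 + b*(z + 11) - z^2 + 3*z + 4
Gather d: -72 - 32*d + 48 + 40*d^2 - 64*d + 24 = 40*d^2 - 96*d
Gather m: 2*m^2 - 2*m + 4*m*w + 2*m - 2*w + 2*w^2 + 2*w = 2*m^2 + 4*m*w + 2*w^2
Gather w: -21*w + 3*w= -18*w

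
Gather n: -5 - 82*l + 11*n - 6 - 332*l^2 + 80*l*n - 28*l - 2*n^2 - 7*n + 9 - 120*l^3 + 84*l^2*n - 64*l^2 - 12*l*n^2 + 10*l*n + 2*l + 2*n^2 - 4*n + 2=-120*l^3 - 396*l^2 - 12*l*n^2 - 108*l + n*(84*l^2 + 90*l)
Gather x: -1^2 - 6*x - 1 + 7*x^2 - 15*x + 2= 7*x^2 - 21*x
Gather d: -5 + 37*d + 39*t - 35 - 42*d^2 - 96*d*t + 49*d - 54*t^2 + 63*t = -42*d^2 + d*(86 - 96*t) - 54*t^2 + 102*t - 40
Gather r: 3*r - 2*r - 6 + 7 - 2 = r - 1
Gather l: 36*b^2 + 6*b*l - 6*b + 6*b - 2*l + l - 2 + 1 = 36*b^2 + l*(6*b - 1) - 1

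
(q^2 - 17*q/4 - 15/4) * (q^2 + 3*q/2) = q^4 - 11*q^3/4 - 81*q^2/8 - 45*q/8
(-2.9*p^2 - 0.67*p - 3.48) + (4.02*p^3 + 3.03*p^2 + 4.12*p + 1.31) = 4.02*p^3 + 0.13*p^2 + 3.45*p - 2.17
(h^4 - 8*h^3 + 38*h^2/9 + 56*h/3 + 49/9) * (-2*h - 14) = -2*h^5 + 2*h^4 + 932*h^3/9 - 868*h^2/9 - 2450*h/9 - 686/9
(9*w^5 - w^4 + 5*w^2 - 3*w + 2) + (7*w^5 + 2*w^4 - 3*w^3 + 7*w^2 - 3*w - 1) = 16*w^5 + w^4 - 3*w^3 + 12*w^2 - 6*w + 1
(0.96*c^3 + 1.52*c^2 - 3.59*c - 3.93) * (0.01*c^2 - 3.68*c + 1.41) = 0.0096*c^5 - 3.5176*c^4 - 4.2759*c^3 + 15.3151*c^2 + 9.4005*c - 5.5413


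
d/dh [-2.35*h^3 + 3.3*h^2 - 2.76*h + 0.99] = -7.05*h^2 + 6.6*h - 2.76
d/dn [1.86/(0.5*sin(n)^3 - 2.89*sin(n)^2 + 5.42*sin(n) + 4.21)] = (-2.79*sin(n)^2 + 10.7508*sin(n) - 10.0812)*cos(n)/(0.5*sin(n)^3 - 2.89*sin(n)^2 + 5.42*sin(n) + 4.21)^2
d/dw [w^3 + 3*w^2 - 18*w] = 3*w^2 + 6*w - 18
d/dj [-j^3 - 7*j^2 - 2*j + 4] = -3*j^2 - 14*j - 2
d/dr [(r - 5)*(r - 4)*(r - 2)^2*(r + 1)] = 5*r^4 - 48*r^3 + 141*r^2 - 112*r - 36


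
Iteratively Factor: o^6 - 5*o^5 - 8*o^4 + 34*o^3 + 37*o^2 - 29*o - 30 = (o + 2)*(o^5 - 7*o^4 + 6*o^3 + 22*o^2 - 7*o - 15) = (o + 1)*(o + 2)*(o^4 - 8*o^3 + 14*o^2 + 8*o - 15) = (o - 1)*(o + 1)*(o + 2)*(o^3 - 7*o^2 + 7*o + 15) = (o - 5)*(o - 1)*(o + 1)*(o + 2)*(o^2 - 2*o - 3) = (o - 5)*(o - 3)*(o - 1)*(o + 1)*(o + 2)*(o + 1)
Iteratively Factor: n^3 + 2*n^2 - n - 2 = (n + 2)*(n^2 - 1) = (n + 1)*(n + 2)*(n - 1)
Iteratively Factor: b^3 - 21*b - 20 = (b + 1)*(b^2 - b - 20) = (b + 1)*(b + 4)*(b - 5)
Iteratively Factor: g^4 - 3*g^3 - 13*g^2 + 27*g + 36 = (g + 1)*(g^3 - 4*g^2 - 9*g + 36) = (g - 4)*(g + 1)*(g^2 - 9) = (g - 4)*(g - 3)*(g + 1)*(g + 3)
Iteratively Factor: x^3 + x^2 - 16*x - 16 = (x + 4)*(x^2 - 3*x - 4) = (x + 1)*(x + 4)*(x - 4)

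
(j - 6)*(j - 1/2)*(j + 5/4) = j^3 - 21*j^2/4 - 41*j/8 + 15/4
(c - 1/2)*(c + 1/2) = c^2 - 1/4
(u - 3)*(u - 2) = u^2 - 5*u + 6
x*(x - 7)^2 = x^3 - 14*x^2 + 49*x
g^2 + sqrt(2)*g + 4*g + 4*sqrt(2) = (g + 4)*(g + sqrt(2))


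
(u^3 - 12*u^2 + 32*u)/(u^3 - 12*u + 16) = u*(u^2 - 12*u + 32)/(u^3 - 12*u + 16)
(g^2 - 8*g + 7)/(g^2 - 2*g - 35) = (g - 1)/(g + 5)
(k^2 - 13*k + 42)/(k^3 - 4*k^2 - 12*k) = (k - 7)/(k*(k + 2))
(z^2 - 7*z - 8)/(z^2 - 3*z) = (z^2 - 7*z - 8)/(z*(z - 3))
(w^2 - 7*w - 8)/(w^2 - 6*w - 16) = (w + 1)/(w + 2)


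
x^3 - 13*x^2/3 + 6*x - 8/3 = (x - 2)*(x - 4/3)*(x - 1)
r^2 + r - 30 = (r - 5)*(r + 6)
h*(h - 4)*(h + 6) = h^3 + 2*h^2 - 24*h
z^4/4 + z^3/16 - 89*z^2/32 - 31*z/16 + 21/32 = (z/4 + 1/4)*(z - 7/2)*(z - 1/4)*(z + 3)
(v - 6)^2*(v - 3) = v^3 - 15*v^2 + 72*v - 108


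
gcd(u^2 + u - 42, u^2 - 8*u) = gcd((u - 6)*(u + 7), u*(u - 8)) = 1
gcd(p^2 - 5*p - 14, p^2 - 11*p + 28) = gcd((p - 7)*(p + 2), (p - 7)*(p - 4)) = p - 7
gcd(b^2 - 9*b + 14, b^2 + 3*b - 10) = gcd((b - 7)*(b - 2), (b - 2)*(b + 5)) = b - 2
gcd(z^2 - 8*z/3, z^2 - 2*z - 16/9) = z - 8/3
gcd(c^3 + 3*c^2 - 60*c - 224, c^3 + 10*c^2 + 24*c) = c + 4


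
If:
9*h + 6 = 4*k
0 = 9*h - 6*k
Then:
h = -2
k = -3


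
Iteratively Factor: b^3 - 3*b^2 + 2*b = (b - 2)*(b^2 - b) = b*(b - 2)*(b - 1)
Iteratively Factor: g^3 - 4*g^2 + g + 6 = (g + 1)*(g^2 - 5*g + 6) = (g - 3)*(g + 1)*(g - 2)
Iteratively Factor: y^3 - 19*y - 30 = (y - 5)*(y^2 + 5*y + 6) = (y - 5)*(y + 3)*(y + 2)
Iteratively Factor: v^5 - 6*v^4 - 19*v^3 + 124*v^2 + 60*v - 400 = (v + 2)*(v^4 - 8*v^3 - 3*v^2 + 130*v - 200) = (v + 2)*(v + 4)*(v^3 - 12*v^2 + 45*v - 50) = (v - 5)*(v + 2)*(v + 4)*(v^2 - 7*v + 10) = (v - 5)*(v - 2)*(v + 2)*(v + 4)*(v - 5)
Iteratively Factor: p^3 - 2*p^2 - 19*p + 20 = (p - 1)*(p^2 - p - 20) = (p - 1)*(p + 4)*(p - 5)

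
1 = 1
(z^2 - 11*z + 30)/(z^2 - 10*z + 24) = (z - 5)/(z - 4)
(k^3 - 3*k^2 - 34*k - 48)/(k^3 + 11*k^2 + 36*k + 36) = (k - 8)/(k + 6)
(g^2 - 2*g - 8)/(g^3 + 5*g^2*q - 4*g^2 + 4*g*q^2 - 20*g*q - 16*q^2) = (g + 2)/(g^2 + 5*g*q + 4*q^2)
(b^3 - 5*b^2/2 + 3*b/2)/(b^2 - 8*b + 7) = b*(2*b - 3)/(2*(b - 7))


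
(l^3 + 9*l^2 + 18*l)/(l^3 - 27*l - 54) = l*(l + 6)/(l^2 - 3*l - 18)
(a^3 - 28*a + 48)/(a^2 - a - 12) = (a^2 + 4*a - 12)/(a + 3)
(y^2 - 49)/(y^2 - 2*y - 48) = (49 - y^2)/(-y^2 + 2*y + 48)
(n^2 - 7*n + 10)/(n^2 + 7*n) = (n^2 - 7*n + 10)/(n*(n + 7))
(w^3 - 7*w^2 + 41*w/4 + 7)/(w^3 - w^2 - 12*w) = (w^2 - 3*w - 7/4)/(w*(w + 3))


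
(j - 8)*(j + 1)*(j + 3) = j^3 - 4*j^2 - 29*j - 24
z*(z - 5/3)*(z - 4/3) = z^3 - 3*z^2 + 20*z/9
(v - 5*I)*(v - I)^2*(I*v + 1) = I*v^4 + 8*v^3 - 18*I*v^2 - 16*v + 5*I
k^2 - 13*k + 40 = (k - 8)*(k - 5)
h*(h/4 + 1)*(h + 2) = h^3/4 + 3*h^2/2 + 2*h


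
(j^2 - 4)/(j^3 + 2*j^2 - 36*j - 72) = (j - 2)/(j^2 - 36)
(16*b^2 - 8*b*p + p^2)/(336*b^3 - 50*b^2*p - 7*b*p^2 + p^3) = (16*b^2 - 8*b*p + p^2)/(336*b^3 - 50*b^2*p - 7*b*p^2 + p^3)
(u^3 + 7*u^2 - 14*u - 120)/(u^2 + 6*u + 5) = (u^2 + 2*u - 24)/(u + 1)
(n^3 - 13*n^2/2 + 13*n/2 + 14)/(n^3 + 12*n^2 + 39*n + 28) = (n^2 - 15*n/2 + 14)/(n^2 + 11*n + 28)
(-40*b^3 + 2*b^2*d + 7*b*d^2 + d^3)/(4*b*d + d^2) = -10*b^2/d + 3*b + d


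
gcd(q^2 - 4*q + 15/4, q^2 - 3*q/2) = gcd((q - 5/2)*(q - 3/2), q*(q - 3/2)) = q - 3/2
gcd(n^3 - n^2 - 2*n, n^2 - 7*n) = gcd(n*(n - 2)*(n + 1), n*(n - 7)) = n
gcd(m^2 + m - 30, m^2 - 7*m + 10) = m - 5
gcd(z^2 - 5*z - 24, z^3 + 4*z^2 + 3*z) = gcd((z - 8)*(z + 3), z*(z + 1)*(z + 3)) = z + 3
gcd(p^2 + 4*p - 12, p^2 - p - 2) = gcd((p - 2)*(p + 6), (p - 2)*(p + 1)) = p - 2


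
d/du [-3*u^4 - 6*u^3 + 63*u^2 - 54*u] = -12*u^3 - 18*u^2 + 126*u - 54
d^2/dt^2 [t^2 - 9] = 2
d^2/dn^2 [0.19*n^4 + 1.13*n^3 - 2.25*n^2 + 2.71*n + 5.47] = 2.28*n^2 + 6.78*n - 4.5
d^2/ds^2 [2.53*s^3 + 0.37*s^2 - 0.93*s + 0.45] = 15.18*s + 0.74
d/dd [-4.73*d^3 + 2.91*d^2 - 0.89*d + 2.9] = -14.19*d^2 + 5.82*d - 0.89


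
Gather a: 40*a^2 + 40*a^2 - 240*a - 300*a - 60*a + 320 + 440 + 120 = 80*a^2 - 600*a + 880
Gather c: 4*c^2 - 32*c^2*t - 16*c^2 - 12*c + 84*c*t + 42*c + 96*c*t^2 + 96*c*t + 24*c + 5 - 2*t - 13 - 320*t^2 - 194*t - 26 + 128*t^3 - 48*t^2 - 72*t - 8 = c^2*(-32*t - 12) + c*(96*t^2 + 180*t + 54) + 128*t^3 - 368*t^2 - 268*t - 42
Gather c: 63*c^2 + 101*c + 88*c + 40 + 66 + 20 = 63*c^2 + 189*c + 126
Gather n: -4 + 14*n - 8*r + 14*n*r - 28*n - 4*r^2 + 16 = n*(14*r - 14) - 4*r^2 - 8*r + 12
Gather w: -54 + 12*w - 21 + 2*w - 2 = 14*w - 77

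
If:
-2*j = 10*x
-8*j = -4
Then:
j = 1/2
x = -1/10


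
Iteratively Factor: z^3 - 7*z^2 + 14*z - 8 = (z - 1)*(z^2 - 6*z + 8) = (z - 2)*(z - 1)*(z - 4)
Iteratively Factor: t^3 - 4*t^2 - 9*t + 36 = (t - 3)*(t^2 - t - 12) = (t - 3)*(t + 3)*(t - 4)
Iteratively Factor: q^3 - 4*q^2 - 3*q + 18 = (q - 3)*(q^2 - q - 6) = (q - 3)*(q + 2)*(q - 3)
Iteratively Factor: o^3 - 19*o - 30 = (o + 2)*(o^2 - 2*o - 15) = (o + 2)*(o + 3)*(o - 5)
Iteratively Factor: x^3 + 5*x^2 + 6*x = (x)*(x^2 + 5*x + 6) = x*(x + 2)*(x + 3)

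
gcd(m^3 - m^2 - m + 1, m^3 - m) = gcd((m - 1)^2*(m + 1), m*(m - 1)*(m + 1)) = m^2 - 1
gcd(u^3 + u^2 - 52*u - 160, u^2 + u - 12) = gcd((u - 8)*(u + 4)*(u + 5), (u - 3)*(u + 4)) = u + 4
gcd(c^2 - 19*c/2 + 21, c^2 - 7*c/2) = c - 7/2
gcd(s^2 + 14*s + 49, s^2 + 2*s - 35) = s + 7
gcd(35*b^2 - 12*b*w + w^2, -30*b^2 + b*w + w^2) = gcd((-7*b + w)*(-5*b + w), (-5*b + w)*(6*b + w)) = -5*b + w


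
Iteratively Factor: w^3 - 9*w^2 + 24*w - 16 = (w - 4)*(w^2 - 5*w + 4) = (w - 4)^2*(w - 1)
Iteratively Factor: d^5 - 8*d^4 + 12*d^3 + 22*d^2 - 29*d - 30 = (d - 2)*(d^4 - 6*d^3 + 22*d + 15) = (d - 3)*(d - 2)*(d^3 - 3*d^2 - 9*d - 5) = (d - 5)*(d - 3)*(d - 2)*(d^2 + 2*d + 1) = (d - 5)*(d - 3)*(d - 2)*(d + 1)*(d + 1)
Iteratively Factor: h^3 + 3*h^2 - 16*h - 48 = (h + 4)*(h^2 - h - 12) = (h + 3)*(h + 4)*(h - 4)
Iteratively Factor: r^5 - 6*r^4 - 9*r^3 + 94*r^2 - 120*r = (r - 3)*(r^4 - 3*r^3 - 18*r^2 + 40*r) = (r - 3)*(r - 2)*(r^3 - r^2 - 20*r) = r*(r - 3)*(r - 2)*(r^2 - r - 20) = r*(r - 3)*(r - 2)*(r + 4)*(r - 5)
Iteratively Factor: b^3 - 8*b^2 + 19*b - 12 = (b - 3)*(b^2 - 5*b + 4) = (b - 3)*(b - 1)*(b - 4)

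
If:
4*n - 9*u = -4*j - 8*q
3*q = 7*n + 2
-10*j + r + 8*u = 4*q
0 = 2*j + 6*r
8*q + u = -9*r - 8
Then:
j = -540/587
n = -451/587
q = -661/587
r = 180/587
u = -1028/587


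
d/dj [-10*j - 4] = -10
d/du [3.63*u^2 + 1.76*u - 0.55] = 7.26*u + 1.76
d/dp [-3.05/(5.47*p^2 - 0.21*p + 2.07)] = (33.367*p - 0.6405)/(5.47*p^2 - 0.21*p + 2.07)^2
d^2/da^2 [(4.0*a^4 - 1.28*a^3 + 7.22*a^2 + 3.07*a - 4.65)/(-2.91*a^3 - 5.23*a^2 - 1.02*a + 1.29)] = (2.27373675443232e-13*a^7 - 356.318372*a^6 - 396.902178000001*a^5 + 515.374001999999*a^4 + 784.32745*a^3 + 325.415826*a^2 + 142.075224*a + 40.311414)/(24.642171*a^9 + 132.864489*a^8 + 264.703203*a^7 + 203.426236*a^6 - 25.014816*a^5 - 112.505715*a^4 - 25.701003*a^3 + 22.083381*a^2 + 5.092146*a - 2.146689)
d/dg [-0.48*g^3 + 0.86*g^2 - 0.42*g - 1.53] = -1.44*g^2 + 1.72*g - 0.42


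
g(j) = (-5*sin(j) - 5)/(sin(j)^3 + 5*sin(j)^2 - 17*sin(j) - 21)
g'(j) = (-5*sin(j) - 5)*(-3*sin(j)^2*cos(j) - 10*sin(j)*cos(j) + 17*cos(j))/(sin(j)^3 + 5*sin(j)^2 - 17*sin(j) - 21)^2 - 5*cos(j)/(sin(j)^3 + 5*sin(j)^2 - 17*sin(j) - 21) = 10*(sin(j) + 2)*cos(j)/((sin(j) - 3)^2*(sin(j) + 7)^2)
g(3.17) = 0.24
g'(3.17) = -0.04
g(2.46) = 0.28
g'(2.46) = -0.06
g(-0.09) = 0.23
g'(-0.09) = 0.04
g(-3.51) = 0.26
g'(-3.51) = -0.06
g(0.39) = 0.26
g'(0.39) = 0.06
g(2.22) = 0.29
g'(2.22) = -0.06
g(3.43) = 0.23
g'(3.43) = -0.03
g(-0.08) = 0.23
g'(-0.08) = 0.04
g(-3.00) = 0.23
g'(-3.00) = -0.04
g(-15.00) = 0.22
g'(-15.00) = -0.02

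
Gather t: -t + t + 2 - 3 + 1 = 0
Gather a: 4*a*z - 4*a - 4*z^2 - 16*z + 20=a*(4*z - 4) - 4*z^2 - 16*z + 20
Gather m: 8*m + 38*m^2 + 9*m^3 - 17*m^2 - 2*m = 9*m^3 + 21*m^2 + 6*m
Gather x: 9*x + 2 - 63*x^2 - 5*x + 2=-63*x^2 + 4*x + 4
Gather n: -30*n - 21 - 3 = -30*n - 24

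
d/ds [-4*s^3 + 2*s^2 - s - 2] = -12*s^2 + 4*s - 1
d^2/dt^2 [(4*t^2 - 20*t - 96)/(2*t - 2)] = -112/(t^3 - 3*t^2 + 3*t - 1)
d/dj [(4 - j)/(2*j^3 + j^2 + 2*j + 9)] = (-2*j^3 - j^2 - 2*j + 2*(j - 4)*(3*j^2 + j + 1) - 9)/(2*j^3 + j^2 + 2*j + 9)^2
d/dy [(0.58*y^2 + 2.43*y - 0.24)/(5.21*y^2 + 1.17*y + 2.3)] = (-11.9817*y^2 + 5.1688*y + 5.8698)/(27.1441*y^4 + 12.1914*y^3 + 25.3349*y^2 + 5.382*y + 5.29)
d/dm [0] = 0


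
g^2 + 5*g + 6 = (g + 2)*(g + 3)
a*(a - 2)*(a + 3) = a^3 + a^2 - 6*a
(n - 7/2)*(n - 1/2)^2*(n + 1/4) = n^4 - 17*n^3/4 + 21*n^2/8 + n/16 - 7/32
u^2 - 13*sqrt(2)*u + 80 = (u - 8*sqrt(2))*(u - 5*sqrt(2))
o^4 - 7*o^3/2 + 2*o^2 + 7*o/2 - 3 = (o - 2)*(o - 3/2)*(o - 1)*(o + 1)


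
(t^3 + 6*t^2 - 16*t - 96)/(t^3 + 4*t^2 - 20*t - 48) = (t + 4)/(t + 2)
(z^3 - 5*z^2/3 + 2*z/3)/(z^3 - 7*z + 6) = z*(3*z - 2)/(3*(z^2 + z - 6))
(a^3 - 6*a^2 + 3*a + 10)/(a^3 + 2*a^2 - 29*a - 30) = (a - 2)/(a + 6)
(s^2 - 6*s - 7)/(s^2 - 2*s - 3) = (s - 7)/(s - 3)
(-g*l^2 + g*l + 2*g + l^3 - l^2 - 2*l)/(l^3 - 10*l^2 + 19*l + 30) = (-g*l + 2*g + l^2 - 2*l)/(l^2 - 11*l + 30)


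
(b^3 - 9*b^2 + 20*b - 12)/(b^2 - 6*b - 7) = (-b^3 + 9*b^2 - 20*b + 12)/(-b^2 + 6*b + 7)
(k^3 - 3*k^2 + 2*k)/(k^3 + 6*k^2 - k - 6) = k*(k - 2)/(k^2 + 7*k + 6)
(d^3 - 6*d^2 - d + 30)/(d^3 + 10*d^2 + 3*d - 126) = (d^2 - 3*d - 10)/(d^2 + 13*d + 42)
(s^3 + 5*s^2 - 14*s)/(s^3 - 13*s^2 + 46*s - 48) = s*(s + 7)/(s^2 - 11*s + 24)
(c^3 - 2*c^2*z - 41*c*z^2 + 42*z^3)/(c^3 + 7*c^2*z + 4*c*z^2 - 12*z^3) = (c - 7*z)/(c + 2*z)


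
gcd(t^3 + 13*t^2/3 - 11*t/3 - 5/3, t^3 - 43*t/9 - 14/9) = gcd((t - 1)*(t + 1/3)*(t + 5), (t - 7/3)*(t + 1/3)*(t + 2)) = t + 1/3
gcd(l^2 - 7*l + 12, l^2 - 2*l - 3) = l - 3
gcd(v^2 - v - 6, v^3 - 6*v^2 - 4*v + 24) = v + 2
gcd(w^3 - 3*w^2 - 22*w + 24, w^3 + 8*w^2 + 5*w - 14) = w - 1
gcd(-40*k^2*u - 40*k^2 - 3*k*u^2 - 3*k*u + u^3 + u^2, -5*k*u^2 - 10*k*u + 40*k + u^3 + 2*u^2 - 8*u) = 1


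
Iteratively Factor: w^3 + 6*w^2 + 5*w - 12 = (w + 4)*(w^2 + 2*w - 3) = (w - 1)*(w + 4)*(w + 3)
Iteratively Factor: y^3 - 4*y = (y - 2)*(y^2 + 2*y) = y*(y - 2)*(y + 2)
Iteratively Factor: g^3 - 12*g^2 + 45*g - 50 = (g - 5)*(g^2 - 7*g + 10) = (g - 5)*(g - 2)*(g - 5)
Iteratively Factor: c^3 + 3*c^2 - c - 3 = (c - 1)*(c^2 + 4*c + 3) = (c - 1)*(c + 3)*(c + 1)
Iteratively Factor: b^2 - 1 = (b + 1)*(b - 1)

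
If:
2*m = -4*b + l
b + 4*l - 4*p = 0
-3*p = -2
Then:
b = 8/51 - 8*m/17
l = 2*m/17 + 32/51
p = 2/3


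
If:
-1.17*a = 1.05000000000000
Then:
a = -0.90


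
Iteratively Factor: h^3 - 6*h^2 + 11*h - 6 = (h - 3)*(h^2 - 3*h + 2) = (h - 3)*(h - 2)*(h - 1)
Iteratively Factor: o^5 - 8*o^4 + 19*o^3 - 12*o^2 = (o)*(o^4 - 8*o^3 + 19*o^2 - 12*o) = o*(o - 4)*(o^3 - 4*o^2 + 3*o) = o*(o - 4)*(o - 3)*(o^2 - o) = o^2*(o - 4)*(o - 3)*(o - 1)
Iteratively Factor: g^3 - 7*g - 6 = (g - 3)*(g^2 + 3*g + 2) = (g - 3)*(g + 1)*(g + 2)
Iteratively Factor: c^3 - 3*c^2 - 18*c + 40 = (c - 2)*(c^2 - c - 20) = (c - 2)*(c + 4)*(c - 5)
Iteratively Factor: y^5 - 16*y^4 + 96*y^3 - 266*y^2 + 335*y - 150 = (y - 2)*(y^4 - 14*y^3 + 68*y^2 - 130*y + 75) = (y - 5)*(y - 2)*(y^3 - 9*y^2 + 23*y - 15) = (y - 5)*(y - 3)*(y - 2)*(y^2 - 6*y + 5) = (y - 5)*(y - 3)*(y - 2)*(y - 1)*(y - 5)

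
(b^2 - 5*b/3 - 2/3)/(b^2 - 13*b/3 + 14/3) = (3*b + 1)/(3*b - 7)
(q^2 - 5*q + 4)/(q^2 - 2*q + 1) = (q - 4)/(q - 1)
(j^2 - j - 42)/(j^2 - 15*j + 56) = (j + 6)/(j - 8)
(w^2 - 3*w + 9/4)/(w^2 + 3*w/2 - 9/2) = (w - 3/2)/(w + 3)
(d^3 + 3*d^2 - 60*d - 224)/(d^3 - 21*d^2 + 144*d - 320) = (d^2 + 11*d + 28)/(d^2 - 13*d + 40)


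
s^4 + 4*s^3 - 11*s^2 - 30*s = s*(s - 3)*(s + 2)*(s + 5)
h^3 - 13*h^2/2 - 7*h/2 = h*(h - 7)*(h + 1/2)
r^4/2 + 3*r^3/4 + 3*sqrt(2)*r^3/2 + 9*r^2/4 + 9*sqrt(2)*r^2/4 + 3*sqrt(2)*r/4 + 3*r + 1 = (r/2 + sqrt(2)/2)*(r + 1/2)*(r + 1)*(r + 2*sqrt(2))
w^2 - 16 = (w - 4)*(w + 4)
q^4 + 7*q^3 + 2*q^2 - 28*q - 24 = (q - 2)*(q + 1)*(q + 2)*(q + 6)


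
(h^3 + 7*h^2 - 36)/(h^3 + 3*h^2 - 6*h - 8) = (h^2 + 9*h + 18)/(h^2 + 5*h + 4)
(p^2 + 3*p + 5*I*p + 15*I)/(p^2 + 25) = (p + 3)/(p - 5*I)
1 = 1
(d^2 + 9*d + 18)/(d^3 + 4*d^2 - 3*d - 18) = (d + 6)/(d^2 + d - 6)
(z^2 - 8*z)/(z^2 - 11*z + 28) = z*(z - 8)/(z^2 - 11*z + 28)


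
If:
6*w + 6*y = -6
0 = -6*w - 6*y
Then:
No Solution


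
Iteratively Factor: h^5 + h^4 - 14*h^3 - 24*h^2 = (h - 4)*(h^4 + 5*h^3 + 6*h^2) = h*(h - 4)*(h^3 + 5*h^2 + 6*h) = h^2*(h - 4)*(h^2 + 5*h + 6) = h^2*(h - 4)*(h + 2)*(h + 3)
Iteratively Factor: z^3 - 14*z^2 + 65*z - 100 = (z - 5)*(z^2 - 9*z + 20) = (z - 5)^2*(z - 4)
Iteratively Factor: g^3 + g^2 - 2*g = (g + 2)*(g^2 - g) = g*(g + 2)*(g - 1)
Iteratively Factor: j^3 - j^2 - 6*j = (j - 3)*(j^2 + 2*j) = (j - 3)*(j + 2)*(j)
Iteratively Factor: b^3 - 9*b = (b + 3)*(b^2 - 3*b) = b*(b + 3)*(b - 3)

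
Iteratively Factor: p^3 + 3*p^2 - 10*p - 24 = (p + 2)*(p^2 + p - 12) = (p + 2)*(p + 4)*(p - 3)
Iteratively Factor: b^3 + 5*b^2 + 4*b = (b)*(b^2 + 5*b + 4) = b*(b + 1)*(b + 4)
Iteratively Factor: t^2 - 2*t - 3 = (t + 1)*(t - 3)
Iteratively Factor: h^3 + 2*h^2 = (h)*(h^2 + 2*h) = h*(h + 2)*(h)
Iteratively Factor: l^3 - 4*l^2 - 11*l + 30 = (l - 2)*(l^2 - 2*l - 15) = (l - 5)*(l - 2)*(l + 3)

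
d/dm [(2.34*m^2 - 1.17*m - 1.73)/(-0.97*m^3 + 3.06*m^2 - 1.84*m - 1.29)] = (2.2698*m^4 - 2.2698*m^3 - 5.7597*m^2 + 4.5504*m - 1.6739)/(0.9409*m^6 - 5.9364*m^5 + 12.9332*m^4 - 8.7582*m^3 - 4.5092*m^2 + 4.7472*m + 1.6641)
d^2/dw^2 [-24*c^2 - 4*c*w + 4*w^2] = 8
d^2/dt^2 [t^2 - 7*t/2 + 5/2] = 2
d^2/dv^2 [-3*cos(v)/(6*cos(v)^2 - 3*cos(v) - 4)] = (-54*(1 - cos(v)^2)^2 - 108*cos(v)^5 - 216*cos(v)^3 - 72*cos(v)^2 + 384*cos(v) - 18)/(-6*cos(v)^2 + 3*cos(v) + 4)^3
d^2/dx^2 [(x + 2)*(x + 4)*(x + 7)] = 6*x + 26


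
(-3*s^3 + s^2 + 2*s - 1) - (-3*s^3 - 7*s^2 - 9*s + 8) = 8*s^2 + 11*s - 9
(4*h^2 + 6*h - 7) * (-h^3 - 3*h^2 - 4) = -4*h^5 - 18*h^4 - 11*h^3 + 5*h^2 - 24*h + 28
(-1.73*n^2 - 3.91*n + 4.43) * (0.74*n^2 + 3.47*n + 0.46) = -1.2802*n^4 - 8.8965*n^3 - 11.0853*n^2 + 13.5735*n + 2.0378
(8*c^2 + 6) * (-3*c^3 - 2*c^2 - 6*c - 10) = -24*c^5 - 16*c^4 - 66*c^3 - 92*c^2 - 36*c - 60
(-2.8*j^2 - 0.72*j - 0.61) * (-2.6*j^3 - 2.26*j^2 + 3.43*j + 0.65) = 7.28*j^5 + 8.2*j^4 - 6.3908*j^3 - 2.911*j^2 - 2.5603*j - 0.3965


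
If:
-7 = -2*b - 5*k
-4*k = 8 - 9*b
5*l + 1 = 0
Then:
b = 68/53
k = 47/53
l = -1/5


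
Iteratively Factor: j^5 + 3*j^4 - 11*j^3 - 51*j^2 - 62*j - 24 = (j + 1)*(j^4 + 2*j^3 - 13*j^2 - 38*j - 24) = (j + 1)^2*(j^3 + j^2 - 14*j - 24) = (j + 1)^2*(j + 2)*(j^2 - j - 12) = (j + 1)^2*(j + 2)*(j + 3)*(j - 4)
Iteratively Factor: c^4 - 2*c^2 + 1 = (c + 1)*(c^3 - c^2 - c + 1) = (c - 1)*(c + 1)*(c^2 - 1) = (c - 1)^2*(c + 1)*(c + 1)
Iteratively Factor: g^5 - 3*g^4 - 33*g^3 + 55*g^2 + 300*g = (g - 5)*(g^4 + 2*g^3 - 23*g^2 - 60*g) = (g - 5)^2*(g^3 + 7*g^2 + 12*g) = (g - 5)^2*(g + 3)*(g^2 + 4*g) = (g - 5)^2*(g + 3)*(g + 4)*(g)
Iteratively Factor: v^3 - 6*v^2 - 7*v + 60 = (v - 4)*(v^2 - 2*v - 15) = (v - 4)*(v + 3)*(v - 5)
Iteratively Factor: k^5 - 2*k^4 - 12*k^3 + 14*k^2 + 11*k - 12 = (k - 4)*(k^4 + 2*k^3 - 4*k^2 - 2*k + 3) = (k - 4)*(k + 3)*(k^3 - k^2 - k + 1) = (k - 4)*(k - 1)*(k + 3)*(k^2 - 1) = (k - 4)*(k - 1)*(k + 1)*(k + 3)*(k - 1)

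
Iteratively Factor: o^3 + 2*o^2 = (o)*(o^2 + 2*o) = o*(o + 2)*(o)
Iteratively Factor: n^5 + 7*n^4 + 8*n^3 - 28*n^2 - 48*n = (n)*(n^4 + 7*n^3 + 8*n^2 - 28*n - 48) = n*(n + 4)*(n^3 + 3*n^2 - 4*n - 12) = n*(n + 3)*(n + 4)*(n^2 - 4) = n*(n - 2)*(n + 3)*(n + 4)*(n + 2)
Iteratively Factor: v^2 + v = (v + 1)*(v)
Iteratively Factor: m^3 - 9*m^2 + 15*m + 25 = (m + 1)*(m^2 - 10*m + 25) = (m - 5)*(m + 1)*(m - 5)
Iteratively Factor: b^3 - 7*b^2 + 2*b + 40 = (b - 4)*(b^2 - 3*b - 10) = (b - 4)*(b + 2)*(b - 5)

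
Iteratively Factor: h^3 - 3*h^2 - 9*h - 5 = (h - 5)*(h^2 + 2*h + 1) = (h - 5)*(h + 1)*(h + 1)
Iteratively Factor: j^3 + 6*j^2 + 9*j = (j + 3)*(j^2 + 3*j) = j*(j + 3)*(j + 3)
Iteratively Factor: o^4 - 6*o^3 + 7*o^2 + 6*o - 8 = (o - 2)*(o^3 - 4*o^2 - o + 4) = (o - 2)*(o + 1)*(o^2 - 5*o + 4) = (o - 2)*(o - 1)*(o + 1)*(o - 4)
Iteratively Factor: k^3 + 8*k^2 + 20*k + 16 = (k + 2)*(k^2 + 6*k + 8) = (k + 2)^2*(k + 4)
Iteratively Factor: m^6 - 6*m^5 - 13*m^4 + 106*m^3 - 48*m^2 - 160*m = (m - 4)*(m^5 - 2*m^4 - 21*m^3 + 22*m^2 + 40*m) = (m - 4)*(m + 1)*(m^4 - 3*m^3 - 18*m^2 + 40*m) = (m - 4)*(m + 1)*(m + 4)*(m^3 - 7*m^2 + 10*m) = (m - 5)*(m - 4)*(m + 1)*(m + 4)*(m^2 - 2*m) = m*(m - 5)*(m - 4)*(m + 1)*(m + 4)*(m - 2)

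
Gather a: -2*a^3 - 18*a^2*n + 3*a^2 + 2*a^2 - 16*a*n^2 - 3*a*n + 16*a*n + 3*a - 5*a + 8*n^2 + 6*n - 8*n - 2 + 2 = -2*a^3 + a^2*(5 - 18*n) + a*(-16*n^2 + 13*n - 2) + 8*n^2 - 2*n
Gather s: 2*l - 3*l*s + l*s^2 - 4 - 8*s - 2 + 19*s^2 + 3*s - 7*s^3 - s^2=2*l - 7*s^3 + s^2*(l + 18) + s*(-3*l - 5) - 6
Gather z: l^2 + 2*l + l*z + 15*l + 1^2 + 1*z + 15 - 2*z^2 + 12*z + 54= l^2 + 17*l - 2*z^2 + z*(l + 13) + 70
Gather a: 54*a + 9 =54*a + 9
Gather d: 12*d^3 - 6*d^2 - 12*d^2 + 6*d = 12*d^3 - 18*d^2 + 6*d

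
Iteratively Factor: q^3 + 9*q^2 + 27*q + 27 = (q + 3)*(q^2 + 6*q + 9) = (q + 3)^2*(q + 3)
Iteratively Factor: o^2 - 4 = (o + 2)*(o - 2)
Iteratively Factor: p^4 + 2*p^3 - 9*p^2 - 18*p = (p)*(p^3 + 2*p^2 - 9*p - 18) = p*(p + 2)*(p^2 - 9) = p*(p + 2)*(p + 3)*(p - 3)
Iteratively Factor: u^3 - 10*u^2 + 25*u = (u)*(u^2 - 10*u + 25) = u*(u - 5)*(u - 5)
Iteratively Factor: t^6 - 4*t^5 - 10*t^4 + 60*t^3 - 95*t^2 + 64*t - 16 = (t - 1)*(t^5 - 3*t^4 - 13*t^3 + 47*t^2 - 48*t + 16) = (t - 1)^2*(t^4 - 2*t^3 - 15*t^2 + 32*t - 16) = (t - 1)^3*(t^3 - t^2 - 16*t + 16) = (t - 4)*(t - 1)^3*(t^2 + 3*t - 4) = (t - 4)*(t - 1)^3*(t + 4)*(t - 1)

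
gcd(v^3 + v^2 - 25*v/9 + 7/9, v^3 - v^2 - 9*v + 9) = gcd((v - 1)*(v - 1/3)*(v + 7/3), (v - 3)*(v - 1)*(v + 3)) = v - 1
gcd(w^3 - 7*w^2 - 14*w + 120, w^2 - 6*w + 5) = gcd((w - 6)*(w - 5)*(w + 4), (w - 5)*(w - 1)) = w - 5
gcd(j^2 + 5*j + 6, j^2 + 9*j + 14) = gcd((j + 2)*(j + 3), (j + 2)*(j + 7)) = j + 2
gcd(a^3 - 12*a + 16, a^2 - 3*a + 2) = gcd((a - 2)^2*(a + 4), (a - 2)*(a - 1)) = a - 2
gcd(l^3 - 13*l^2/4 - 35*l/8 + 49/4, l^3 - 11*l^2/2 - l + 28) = l^2 - 3*l/2 - 7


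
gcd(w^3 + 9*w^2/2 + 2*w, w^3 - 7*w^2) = w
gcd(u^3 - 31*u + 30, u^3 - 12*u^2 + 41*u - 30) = u^2 - 6*u + 5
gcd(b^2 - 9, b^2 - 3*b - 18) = b + 3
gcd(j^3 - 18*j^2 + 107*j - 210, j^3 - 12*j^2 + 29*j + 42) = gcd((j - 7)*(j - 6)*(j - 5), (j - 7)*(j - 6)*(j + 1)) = j^2 - 13*j + 42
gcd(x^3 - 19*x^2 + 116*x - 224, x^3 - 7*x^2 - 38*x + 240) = x - 8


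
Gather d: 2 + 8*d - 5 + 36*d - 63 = 44*d - 66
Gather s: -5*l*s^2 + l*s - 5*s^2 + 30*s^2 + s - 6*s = s^2*(25 - 5*l) + s*(l - 5)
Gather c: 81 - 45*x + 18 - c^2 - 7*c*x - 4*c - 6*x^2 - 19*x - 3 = -c^2 + c*(-7*x - 4) - 6*x^2 - 64*x + 96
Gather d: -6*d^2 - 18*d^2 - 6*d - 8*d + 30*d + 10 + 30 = -24*d^2 + 16*d + 40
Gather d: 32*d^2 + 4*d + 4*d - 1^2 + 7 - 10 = 32*d^2 + 8*d - 4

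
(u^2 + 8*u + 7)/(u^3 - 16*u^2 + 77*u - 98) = (u^2 + 8*u + 7)/(u^3 - 16*u^2 + 77*u - 98)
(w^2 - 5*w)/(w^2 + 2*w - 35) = w/(w + 7)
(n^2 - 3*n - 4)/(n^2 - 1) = (n - 4)/(n - 1)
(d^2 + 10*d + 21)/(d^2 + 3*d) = (d + 7)/d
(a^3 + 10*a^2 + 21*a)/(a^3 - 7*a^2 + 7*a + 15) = a*(a^2 + 10*a + 21)/(a^3 - 7*a^2 + 7*a + 15)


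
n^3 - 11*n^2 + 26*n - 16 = (n - 8)*(n - 2)*(n - 1)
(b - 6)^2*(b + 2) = b^3 - 10*b^2 + 12*b + 72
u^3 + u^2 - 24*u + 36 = (u - 3)*(u - 2)*(u + 6)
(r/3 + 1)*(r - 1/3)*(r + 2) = r^3/3 + 14*r^2/9 + 13*r/9 - 2/3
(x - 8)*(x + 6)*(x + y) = x^3 + x^2*y - 2*x^2 - 2*x*y - 48*x - 48*y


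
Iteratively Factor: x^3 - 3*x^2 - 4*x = (x - 4)*(x^2 + x) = x*(x - 4)*(x + 1)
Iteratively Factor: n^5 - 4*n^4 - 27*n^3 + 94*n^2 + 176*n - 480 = (n - 2)*(n^4 - 2*n^3 - 31*n^2 + 32*n + 240) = (n - 4)*(n - 2)*(n^3 + 2*n^2 - 23*n - 60) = (n - 4)*(n - 2)*(n + 4)*(n^2 - 2*n - 15) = (n - 5)*(n - 4)*(n - 2)*(n + 4)*(n + 3)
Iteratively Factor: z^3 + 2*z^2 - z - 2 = (z + 2)*(z^2 - 1) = (z + 1)*(z + 2)*(z - 1)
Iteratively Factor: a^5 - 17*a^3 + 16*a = (a - 1)*(a^4 + a^3 - 16*a^2 - 16*a) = a*(a - 1)*(a^3 + a^2 - 16*a - 16) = a*(a - 1)*(a + 4)*(a^2 - 3*a - 4) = a*(a - 4)*(a - 1)*(a + 4)*(a + 1)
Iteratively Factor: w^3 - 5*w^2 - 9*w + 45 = (w - 3)*(w^2 - 2*w - 15) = (w - 5)*(w - 3)*(w + 3)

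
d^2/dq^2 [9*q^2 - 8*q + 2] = 18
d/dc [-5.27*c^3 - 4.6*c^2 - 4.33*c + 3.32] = -15.81*c^2 - 9.2*c - 4.33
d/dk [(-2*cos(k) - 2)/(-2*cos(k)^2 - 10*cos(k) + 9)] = 2*(4*cos(k) + cos(2*k) + 20)*sin(k)/(10*cos(k) + cos(2*k) - 8)^2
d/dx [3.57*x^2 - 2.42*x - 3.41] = 7.14*x - 2.42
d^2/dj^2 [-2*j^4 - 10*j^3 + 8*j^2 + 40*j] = -24*j^2 - 60*j + 16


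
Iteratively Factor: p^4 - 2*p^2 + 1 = (p + 1)*(p^3 - p^2 - p + 1) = (p - 1)*(p + 1)*(p^2 - 1) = (p - 1)*(p + 1)^2*(p - 1)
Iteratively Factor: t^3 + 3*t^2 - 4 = (t + 2)*(t^2 + t - 2) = (t - 1)*(t + 2)*(t + 2)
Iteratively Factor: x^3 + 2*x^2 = (x)*(x^2 + 2*x) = x^2*(x + 2)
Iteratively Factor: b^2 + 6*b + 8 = (b + 2)*(b + 4)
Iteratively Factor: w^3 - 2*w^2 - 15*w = (w + 3)*(w^2 - 5*w) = (w - 5)*(w + 3)*(w)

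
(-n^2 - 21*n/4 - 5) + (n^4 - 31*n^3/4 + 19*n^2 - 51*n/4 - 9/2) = n^4 - 31*n^3/4 + 18*n^2 - 18*n - 19/2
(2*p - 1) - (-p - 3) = 3*p + 2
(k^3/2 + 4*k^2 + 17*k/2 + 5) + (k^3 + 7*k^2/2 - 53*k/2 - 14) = 3*k^3/2 + 15*k^2/2 - 18*k - 9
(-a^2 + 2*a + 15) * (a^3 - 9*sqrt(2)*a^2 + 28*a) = -a^5 + 2*a^4 + 9*sqrt(2)*a^4 - 18*sqrt(2)*a^3 - 13*a^3 - 135*sqrt(2)*a^2 + 56*a^2 + 420*a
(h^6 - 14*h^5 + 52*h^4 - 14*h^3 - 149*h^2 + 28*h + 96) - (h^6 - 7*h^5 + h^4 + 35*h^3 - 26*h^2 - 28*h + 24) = -7*h^5 + 51*h^4 - 49*h^3 - 123*h^2 + 56*h + 72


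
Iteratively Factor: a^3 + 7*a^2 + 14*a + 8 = (a + 1)*(a^2 + 6*a + 8) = (a + 1)*(a + 4)*(a + 2)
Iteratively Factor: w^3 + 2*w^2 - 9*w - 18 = (w - 3)*(w^2 + 5*w + 6) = (w - 3)*(w + 3)*(w + 2)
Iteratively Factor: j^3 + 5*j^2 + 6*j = (j)*(j^2 + 5*j + 6) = j*(j + 3)*(j + 2)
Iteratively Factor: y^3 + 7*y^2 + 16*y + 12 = (y + 2)*(y^2 + 5*y + 6) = (y + 2)^2*(y + 3)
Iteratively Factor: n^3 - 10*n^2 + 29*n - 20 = (n - 5)*(n^2 - 5*n + 4) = (n - 5)*(n - 4)*(n - 1)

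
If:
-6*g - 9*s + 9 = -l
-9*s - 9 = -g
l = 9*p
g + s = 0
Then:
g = 9/10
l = -117/10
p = -13/10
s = -9/10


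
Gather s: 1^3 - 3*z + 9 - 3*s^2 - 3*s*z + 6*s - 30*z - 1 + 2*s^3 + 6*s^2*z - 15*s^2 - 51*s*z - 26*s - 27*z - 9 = 2*s^3 + s^2*(6*z - 18) + s*(-54*z - 20) - 60*z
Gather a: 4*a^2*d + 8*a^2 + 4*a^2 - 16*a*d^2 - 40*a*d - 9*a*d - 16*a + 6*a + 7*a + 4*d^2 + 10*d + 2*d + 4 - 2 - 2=a^2*(4*d + 12) + a*(-16*d^2 - 49*d - 3) + 4*d^2 + 12*d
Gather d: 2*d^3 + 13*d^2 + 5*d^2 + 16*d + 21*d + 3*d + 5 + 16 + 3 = 2*d^3 + 18*d^2 + 40*d + 24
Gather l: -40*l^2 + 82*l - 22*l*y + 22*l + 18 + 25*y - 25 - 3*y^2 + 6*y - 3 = -40*l^2 + l*(104 - 22*y) - 3*y^2 + 31*y - 10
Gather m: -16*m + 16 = 16 - 16*m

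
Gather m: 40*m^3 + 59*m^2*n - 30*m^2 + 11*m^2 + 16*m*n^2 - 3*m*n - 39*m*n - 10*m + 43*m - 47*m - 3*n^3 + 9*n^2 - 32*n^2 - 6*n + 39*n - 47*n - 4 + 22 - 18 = 40*m^3 + m^2*(59*n - 19) + m*(16*n^2 - 42*n - 14) - 3*n^3 - 23*n^2 - 14*n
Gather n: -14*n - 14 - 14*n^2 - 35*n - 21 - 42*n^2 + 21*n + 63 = -56*n^2 - 28*n + 28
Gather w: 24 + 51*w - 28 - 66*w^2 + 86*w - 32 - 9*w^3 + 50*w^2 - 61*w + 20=-9*w^3 - 16*w^2 + 76*w - 16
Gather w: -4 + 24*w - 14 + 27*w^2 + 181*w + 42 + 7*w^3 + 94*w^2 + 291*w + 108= 7*w^3 + 121*w^2 + 496*w + 132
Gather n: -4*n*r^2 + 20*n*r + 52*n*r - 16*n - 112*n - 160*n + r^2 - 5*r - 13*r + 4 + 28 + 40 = n*(-4*r^2 + 72*r - 288) + r^2 - 18*r + 72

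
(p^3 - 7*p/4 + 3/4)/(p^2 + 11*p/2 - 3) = (2*p^2 + p - 3)/(2*(p + 6))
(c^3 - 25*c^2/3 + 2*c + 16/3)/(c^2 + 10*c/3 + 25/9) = 3*(3*c^3 - 25*c^2 + 6*c + 16)/(9*c^2 + 30*c + 25)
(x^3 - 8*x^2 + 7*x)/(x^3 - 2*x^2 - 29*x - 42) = x*(x - 1)/(x^2 + 5*x + 6)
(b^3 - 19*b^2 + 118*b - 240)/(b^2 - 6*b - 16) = (b^2 - 11*b + 30)/(b + 2)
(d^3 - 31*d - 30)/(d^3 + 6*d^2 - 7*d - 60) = (d^2 - 5*d - 6)/(d^2 + d - 12)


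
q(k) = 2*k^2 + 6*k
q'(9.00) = 42.00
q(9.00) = 216.00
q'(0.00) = 6.00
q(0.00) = 0.00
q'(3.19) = 18.76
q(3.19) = 39.49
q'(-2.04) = -2.16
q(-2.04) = -3.92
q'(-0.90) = 2.40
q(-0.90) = -3.78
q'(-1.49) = 0.04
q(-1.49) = -4.50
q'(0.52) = 8.08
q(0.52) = 3.66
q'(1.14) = 10.56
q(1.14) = 9.44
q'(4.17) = 22.68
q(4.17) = 59.80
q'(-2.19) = -2.76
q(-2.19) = -3.55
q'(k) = 4*k + 6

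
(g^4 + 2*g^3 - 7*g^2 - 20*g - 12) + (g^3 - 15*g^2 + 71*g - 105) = g^4 + 3*g^3 - 22*g^2 + 51*g - 117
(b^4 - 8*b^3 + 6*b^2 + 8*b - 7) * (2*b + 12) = 2*b^5 - 4*b^4 - 84*b^3 + 88*b^2 + 82*b - 84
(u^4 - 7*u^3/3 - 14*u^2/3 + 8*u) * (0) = 0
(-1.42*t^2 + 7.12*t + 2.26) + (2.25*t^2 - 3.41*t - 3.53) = 0.83*t^2 + 3.71*t - 1.27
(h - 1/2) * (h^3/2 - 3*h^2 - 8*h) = h^4/2 - 13*h^3/4 - 13*h^2/2 + 4*h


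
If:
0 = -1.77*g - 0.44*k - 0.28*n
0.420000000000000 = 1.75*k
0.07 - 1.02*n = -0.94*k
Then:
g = -0.11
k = 0.24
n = 0.29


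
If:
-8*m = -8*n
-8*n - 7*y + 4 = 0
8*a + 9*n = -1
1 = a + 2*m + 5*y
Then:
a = -143/271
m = 97/271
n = 97/271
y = 44/271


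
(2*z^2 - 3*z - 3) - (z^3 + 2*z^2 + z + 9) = -z^3 - 4*z - 12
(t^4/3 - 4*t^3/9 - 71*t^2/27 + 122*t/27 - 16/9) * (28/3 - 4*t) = -4*t^5/3 + 44*t^4/9 + 172*t^3/27 - 3452*t^2/81 + 3992*t/81 - 448/27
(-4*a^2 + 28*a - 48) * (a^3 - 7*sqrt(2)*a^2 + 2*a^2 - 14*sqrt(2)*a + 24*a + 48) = -4*a^5 + 20*a^4 + 28*sqrt(2)*a^4 - 140*sqrt(2)*a^3 - 88*a^3 - 56*sqrt(2)*a^2 + 384*a^2 + 192*a + 672*sqrt(2)*a - 2304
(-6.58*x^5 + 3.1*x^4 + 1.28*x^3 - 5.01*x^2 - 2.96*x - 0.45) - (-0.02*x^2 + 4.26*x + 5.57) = -6.58*x^5 + 3.1*x^4 + 1.28*x^3 - 4.99*x^2 - 7.22*x - 6.02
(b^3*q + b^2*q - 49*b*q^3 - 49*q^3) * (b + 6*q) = b^4*q + 6*b^3*q^2 + b^3*q - 49*b^2*q^3 + 6*b^2*q^2 - 294*b*q^4 - 49*b*q^3 - 294*q^4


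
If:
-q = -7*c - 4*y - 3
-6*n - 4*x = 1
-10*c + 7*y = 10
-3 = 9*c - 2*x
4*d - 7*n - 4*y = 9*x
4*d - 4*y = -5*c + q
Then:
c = 142/495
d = 9049/1980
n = -223/110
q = 6119/495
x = 307/110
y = 182/99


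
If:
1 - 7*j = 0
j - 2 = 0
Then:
No Solution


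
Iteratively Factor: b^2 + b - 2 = (b - 1)*(b + 2)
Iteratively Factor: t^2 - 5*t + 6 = (t - 2)*(t - 3)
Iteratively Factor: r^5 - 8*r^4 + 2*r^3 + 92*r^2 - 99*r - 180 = (r - 4)*(r^4 - 4*r^3 - 14*r^2 + 36*r + 45) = (r - 5)*(r - 4)*(r^3 + r^2 - 9*r - 9) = (r - 5)*(r - 4)*(r + 1)*(r^2 - 9) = (r - 5)*(r - 4)*(r - 3)*(r + 1)*(r + 3)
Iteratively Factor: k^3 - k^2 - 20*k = (k + 4)*(k^2 - 5*k) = (k - 5)*(k + 4)*(k)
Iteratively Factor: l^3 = (l)*(l^2) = l^2*(l)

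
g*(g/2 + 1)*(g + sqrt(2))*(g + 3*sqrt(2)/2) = g^4/2 + g^3 + 5*sqrt(2)*g^3/4 + 3*g^2/2 + 5*sqrt(2)*g^2/2 + 3*g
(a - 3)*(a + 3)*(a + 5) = a^3 + 5*a^2 - 9*a - 45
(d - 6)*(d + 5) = d^2 - d - 30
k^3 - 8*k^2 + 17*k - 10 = (k - 5)*(k - 2)*(k - 1)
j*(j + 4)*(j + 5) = j^3 + 9*j^2 + 20*j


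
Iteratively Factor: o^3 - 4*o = (o + 2)*(o^2 - 2*o) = (o - 2)*(o + 2)*(o)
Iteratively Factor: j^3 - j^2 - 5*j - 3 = (j + 1)*(j^2 - 2*j - 3) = (j - 3)*(j + 1)*(j + 1)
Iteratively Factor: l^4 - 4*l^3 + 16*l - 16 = (l - 2)*(l^3 - 2*l^2 - 4*l + 8) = (l - 2)^2*(l^2 - 4) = (l - 2)^3*(l + 2)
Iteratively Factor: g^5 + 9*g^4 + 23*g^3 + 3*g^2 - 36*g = (g)*(g^4 + 9*g^3 + 23*g^2 + 3*g - 36) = g*(g + 4)*(g^3 + 5*g^2 + 3*g - 9) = g*(g + 3)*(g + 4)*(g^2 + 2*g - 3) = g*(g - 1)*(g + 3)*(g + 4)*(g + 3)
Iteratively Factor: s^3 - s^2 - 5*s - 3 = (s - 3)*(s^2 + 2*s + 1) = (s - 3)*(s + 1)*(s + 1)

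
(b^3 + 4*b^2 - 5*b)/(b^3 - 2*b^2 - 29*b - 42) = b*(-b^2 - 4*b + 5)/(-b^3 + 2*b^2 + 29*b + 42)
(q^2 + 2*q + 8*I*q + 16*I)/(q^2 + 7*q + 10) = (q + 8*I)/(q + 5)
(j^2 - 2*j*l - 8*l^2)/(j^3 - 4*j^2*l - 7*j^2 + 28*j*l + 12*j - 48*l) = (j + 2*l)/(j^2 - 7*j + 12)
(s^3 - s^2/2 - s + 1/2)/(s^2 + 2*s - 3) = (2*s^2 + s - 1)/(2*(s + 3))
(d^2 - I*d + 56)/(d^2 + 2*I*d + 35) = (d - 8*I)/(d - 5*I)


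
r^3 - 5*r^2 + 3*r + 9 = (r - 3)^2*(r + 1)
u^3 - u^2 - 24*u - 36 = (u - 6)*(u + 2)*(u + 3)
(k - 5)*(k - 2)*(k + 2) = k^3 - 5*k^2 - 4*k + 20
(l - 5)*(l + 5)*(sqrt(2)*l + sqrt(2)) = sqrt(2)*l^3 + sqrt(2)*l^2 - 25*sqrt(2)*l - 25*sqrt(2)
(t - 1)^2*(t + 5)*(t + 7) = t^4 + 10*t^3 + 12*t^2 - 58*t + 35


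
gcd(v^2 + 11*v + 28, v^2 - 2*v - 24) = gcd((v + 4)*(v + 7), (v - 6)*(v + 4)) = v + 4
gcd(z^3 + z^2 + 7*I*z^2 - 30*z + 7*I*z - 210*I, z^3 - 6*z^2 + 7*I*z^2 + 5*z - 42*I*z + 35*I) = z^2 + z*(-5 + 7*I) - 35*I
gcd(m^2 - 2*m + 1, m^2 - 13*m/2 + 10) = 1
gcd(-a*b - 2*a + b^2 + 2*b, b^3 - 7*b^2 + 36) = b + 2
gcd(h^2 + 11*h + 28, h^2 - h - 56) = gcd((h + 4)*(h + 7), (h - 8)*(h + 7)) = h + 7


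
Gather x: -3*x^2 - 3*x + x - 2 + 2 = -3*x^2 - 2*x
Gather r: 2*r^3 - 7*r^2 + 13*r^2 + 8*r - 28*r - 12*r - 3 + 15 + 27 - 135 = 2*r^3 + 6*r^2 - 32*r - 96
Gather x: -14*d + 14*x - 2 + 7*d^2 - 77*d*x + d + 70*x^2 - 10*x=7*d^2 - 13*d + 70*x^2 + x*(4 - 77*d) - 2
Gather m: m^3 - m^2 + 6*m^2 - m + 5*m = m^3 + 5*m^2 + 4*m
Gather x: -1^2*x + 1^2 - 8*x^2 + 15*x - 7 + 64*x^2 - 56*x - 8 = 56*x^2 - 42*x - 14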